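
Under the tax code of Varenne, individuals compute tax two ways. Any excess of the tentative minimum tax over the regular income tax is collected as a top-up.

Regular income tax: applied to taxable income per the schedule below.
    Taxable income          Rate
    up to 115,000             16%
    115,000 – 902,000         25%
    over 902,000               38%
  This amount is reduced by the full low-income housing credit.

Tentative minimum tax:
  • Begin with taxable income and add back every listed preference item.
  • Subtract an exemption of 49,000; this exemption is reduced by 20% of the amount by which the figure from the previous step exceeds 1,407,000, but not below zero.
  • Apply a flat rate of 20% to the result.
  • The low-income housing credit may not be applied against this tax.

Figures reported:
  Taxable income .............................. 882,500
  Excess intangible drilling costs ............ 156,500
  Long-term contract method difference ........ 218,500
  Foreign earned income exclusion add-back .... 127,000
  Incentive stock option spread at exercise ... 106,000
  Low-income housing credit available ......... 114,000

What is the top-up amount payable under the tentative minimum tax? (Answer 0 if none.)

195,365

Regular income tax:
  115,000 × 16% = 18,400
  767,500 × 25% = 191,875
  → 210,275
  Less low-income housing credit 114,000 → 96,275

Tentative minimum tax:
  Adjusted income: 882,500 + 156,500 + 218,500 + 127,000 + 106,000 = 1,490,500
  Exemption: 49,000 − 20% × (1,490,500 − 1,407,000) = 49,000 − 16,700 = 32,300
  Base: 1,490,500 − 32,300 = 1,458,200
  1,458,200 × 20% = 291,640

Excess of tentative minimum tax over regular income tax: 291,640 − 96,275 = 195,365.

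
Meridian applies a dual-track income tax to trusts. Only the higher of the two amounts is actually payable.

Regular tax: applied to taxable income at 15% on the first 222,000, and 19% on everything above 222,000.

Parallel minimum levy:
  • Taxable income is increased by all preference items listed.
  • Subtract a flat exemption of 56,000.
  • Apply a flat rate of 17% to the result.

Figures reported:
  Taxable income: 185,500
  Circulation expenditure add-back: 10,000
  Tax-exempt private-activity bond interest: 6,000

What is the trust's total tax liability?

27,825

Parallel minimum levy:
  Adjusted income: 185,500 + 10,000 + 6,000 = 201,500
  Less exemption 56,000 → base 145,500
  145,500 × 17% = 24,735

Regular tax:
  185,500 × 15% = 27,825

27,825 > 24,735, so the regular tax governs.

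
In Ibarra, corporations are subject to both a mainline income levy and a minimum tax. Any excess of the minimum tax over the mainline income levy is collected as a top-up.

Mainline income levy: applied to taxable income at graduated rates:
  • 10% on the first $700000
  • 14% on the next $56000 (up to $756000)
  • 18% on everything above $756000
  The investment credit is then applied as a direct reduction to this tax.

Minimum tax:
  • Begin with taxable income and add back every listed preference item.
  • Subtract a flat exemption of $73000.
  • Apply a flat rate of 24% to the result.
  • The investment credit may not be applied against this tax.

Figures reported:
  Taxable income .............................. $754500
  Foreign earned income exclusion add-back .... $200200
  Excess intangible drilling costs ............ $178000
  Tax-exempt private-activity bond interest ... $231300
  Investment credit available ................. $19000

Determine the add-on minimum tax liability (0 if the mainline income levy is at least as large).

Minimum tax:
  Adjusted income: $754500 + $200200 + $178000 + $231300 = $1364000
  Less exemption $73000 → base $1291000
  $1291000 × 24% = $309840

Mainline income levy:
  $700000 × 10% = $70000
  $54500 × 14% = $7630
  → $77630
  Less investment credit $19000 → $58630

Excess of minimum tax over mainline income levy: $309840 − $58630 = $251210.

$251210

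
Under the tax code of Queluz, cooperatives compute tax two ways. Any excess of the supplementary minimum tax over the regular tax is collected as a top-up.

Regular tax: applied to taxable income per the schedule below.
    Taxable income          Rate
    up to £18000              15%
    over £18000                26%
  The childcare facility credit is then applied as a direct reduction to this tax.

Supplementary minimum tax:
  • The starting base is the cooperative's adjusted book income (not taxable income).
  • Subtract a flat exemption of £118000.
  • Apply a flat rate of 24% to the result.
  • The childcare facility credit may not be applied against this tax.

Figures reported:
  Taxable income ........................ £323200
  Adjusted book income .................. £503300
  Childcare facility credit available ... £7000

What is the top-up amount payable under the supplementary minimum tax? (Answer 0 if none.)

£17420

Regular tax:
  £18000 × 15% = £2700
  £305200 × 26% = £79352
  → £82052
  Less childcare facility credit £7000 → £75052

Supplementary minimum tax:
  Base (adjusted book income): £503300
  Less exemption £118000 → base £385300
  £385300 × 24% = £92472

Excess of supplementary minimum tax over regular tax: £92472 − £75052 = £17420.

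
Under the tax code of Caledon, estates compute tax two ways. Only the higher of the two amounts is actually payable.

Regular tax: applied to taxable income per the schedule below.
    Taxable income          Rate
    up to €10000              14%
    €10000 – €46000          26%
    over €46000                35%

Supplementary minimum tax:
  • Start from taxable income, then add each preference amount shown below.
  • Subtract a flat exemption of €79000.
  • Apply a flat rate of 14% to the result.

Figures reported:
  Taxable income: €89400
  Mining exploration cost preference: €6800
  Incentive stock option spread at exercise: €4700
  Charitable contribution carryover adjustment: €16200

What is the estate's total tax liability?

€25950

Supplementary minimum tax:
  Adjusted income: €89400 + €6800 + €4700 + €16200 = €117100
  Less exemption €79000 → base €38100
  €38100 × 14% = €5334

Regular tax:
  €10000 × 14% = €1400
  €36000 × 26% = €9360
  €43400 × 35% = €15190
  → €25950

€25950 > €5334, so the regular tax governs.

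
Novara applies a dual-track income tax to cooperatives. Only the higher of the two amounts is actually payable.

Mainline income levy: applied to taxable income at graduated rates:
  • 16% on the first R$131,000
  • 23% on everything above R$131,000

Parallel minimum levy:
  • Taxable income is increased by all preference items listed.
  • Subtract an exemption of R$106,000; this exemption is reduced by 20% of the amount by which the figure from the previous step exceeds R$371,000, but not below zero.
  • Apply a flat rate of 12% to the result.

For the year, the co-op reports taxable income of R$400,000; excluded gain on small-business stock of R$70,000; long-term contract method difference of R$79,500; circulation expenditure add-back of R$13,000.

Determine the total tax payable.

Parallel minimum levy:
  Adjusted income: R$400,000 + R$70,000 + R$79,500 + R$13,000 = R$562,500
  Exemption: R$106,000 − 20% × (R$562,500 − R$371,000) = R$106,000 − R$38,300 = R$67,700
  Base: R$562,500 − R$67,700 = R$494,800
  R$494,800 × 12% = R$59,376

Mainline income levy:
  R$131,000 × 16% = R$20,960
  R$269,000 × 23% = R$61,870
  → R$82,830

R$82,830 > R$59,376, so the mainline income levy governs.

R$82,830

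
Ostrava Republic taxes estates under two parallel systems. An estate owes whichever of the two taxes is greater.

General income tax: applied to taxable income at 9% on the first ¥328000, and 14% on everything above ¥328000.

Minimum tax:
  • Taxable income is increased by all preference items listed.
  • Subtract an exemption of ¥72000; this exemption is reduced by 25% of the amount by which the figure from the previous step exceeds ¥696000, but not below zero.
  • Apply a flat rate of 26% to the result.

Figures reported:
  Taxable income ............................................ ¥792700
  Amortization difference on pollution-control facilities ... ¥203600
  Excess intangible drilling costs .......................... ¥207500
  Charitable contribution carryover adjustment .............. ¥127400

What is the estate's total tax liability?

¥346112

Minimum tax:
  Adjusted income: ¥792700 + ¥203600 + ¥207500 + ¥127400 = ¥1331200
  Exemption: 25% × (¥1331200 − ¥696000) = ¥158800 ≥ ¥72000, so the exemption is fully phased out
  Base: ¥1331200 − ¥0 = ¥1331200
  ¥1331200 × 26% = ¥346112

General income tax:
  ¥328000 × 9% = ¥29520
  ¥464700 × 14% = ¥65058
  → ¥94578

¥346112 > ¥94578, so the minimum tax is the binding amount.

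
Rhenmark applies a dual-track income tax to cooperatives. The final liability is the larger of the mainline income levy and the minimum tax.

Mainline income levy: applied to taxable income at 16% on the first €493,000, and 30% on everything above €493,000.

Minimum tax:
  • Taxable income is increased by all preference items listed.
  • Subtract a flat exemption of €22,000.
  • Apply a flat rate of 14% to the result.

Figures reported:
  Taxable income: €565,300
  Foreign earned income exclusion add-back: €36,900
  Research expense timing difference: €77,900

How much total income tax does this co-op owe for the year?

€100,570

Mainline income levy:
  €493,000 × 16% = €78,880
  €72,300 × 30% = €21,690
  → €100,570

Minimum tax:
  Adjusted income: €565,300 + €36,900 + €77,900 = €680,100
  Less exemption €22,000 → base €658,100
  €658,100 × 14% = €92,134

€100,570 > €92,134, so the mainline income levy governs.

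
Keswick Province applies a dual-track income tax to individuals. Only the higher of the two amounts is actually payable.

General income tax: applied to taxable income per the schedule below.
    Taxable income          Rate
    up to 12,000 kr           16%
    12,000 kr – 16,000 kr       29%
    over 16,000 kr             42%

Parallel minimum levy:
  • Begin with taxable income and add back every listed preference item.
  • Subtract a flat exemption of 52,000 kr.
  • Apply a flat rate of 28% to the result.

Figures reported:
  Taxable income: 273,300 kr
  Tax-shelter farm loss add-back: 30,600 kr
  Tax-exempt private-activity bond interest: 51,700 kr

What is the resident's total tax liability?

Parallel minimum levy:
  Adjusted income: 273,300 kr + 30,600 kr + 51,700 kr = 355,600 kr
  Less exemption 52,000 kr → base 303,600 kr
  303,600 kr × 28% = 85,008 kr

General income tax:
  12,000 kr × 16% = 1,920 kr
  4,000 kr × 29% = 1,160 kr
  257,300 kr × 42% = 108,066 kr
  → 111,146 kr

111,146 kr > 85,008 kr, so the general income tax governs.

111,146 kr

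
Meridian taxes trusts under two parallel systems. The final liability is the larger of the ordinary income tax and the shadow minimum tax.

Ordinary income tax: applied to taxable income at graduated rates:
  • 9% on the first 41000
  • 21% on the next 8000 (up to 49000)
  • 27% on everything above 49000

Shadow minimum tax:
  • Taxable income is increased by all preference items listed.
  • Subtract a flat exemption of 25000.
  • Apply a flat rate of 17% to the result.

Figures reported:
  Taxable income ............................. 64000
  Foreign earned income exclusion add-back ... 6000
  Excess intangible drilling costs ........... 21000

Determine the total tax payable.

11220

Shadow minimum tax:
  Adjusted income: 64000 + 6000 + 21000 = 91000
  Less exemption 25000 → base 66000
  66000 × 17% = 11220

Ordinary income tax:
  41000 × 9% = 3690
  8000 × 21% = 1680
  15000 × 27% = 4050
  → 9420

11220 > 9420, so the shadow minimum tax is the binding amount.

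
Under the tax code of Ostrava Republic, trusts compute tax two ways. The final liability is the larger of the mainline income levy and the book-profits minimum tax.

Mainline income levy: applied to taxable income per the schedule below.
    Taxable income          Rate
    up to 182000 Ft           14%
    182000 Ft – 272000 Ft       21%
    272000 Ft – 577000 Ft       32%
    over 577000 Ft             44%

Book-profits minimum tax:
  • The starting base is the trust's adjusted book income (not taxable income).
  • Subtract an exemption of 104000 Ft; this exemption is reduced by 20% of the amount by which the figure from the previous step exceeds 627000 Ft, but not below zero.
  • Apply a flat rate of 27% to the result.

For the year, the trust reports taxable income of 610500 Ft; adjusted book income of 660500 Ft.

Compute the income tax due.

156720 Ft

Mainline income levy:
  182000 Ft × 14% = 25480 Ft
  90000 Ft × 21% = 18900 Ft
  305000 Ft × 32% = 97600 Ft
  33500 Ft × 44% = 14740 Ft
  → 156720 Ft

Book-profits minimum tax:
  Base (adjusted book income): 660500 Ft
  Exemption: 104000 Ft − 20% × (660500 Ft − 627000 Ft) = 104000 Ft − 6700 Ft = 97300 Ft
  Base: 660500 Ft − 97300 Ft = 563200 Ft
  563200 Ft × 27% = 152064 Ft

156720 Ft > 152064 Ft, so the mainline income levy governs.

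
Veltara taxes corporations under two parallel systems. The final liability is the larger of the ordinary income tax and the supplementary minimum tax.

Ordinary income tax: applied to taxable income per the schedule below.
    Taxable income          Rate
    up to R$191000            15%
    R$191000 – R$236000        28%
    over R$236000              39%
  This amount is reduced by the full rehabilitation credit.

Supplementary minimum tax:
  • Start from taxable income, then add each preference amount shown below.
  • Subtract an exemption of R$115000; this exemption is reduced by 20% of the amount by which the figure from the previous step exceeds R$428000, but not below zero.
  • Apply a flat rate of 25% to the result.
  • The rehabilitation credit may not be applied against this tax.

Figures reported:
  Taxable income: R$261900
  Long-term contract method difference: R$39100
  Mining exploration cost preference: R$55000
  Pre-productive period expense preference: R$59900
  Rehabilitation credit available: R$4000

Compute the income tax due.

Ordinary income tax:
  R$191000 × 15% = R$28650
  R$45000 × 28% = R$12600
  R$25900 × 39% = R$10101
  → R$51351
  Less rehabilitation credit R$4000 → R$47351

Supplementary minimum tax:
  Adjusted income: R$261900 + R$39100 + R$55000 + R$59900 = R$415900
  Exemption: R$415900 ≤ R$428000, so full R$115000 applies
  Base: R$415900 − R$115000 = R$300900
  R$300900 × 25% = R$75225

R$75225 > R$47351, so the supplementary minimum tax is the binding amount.

R$75225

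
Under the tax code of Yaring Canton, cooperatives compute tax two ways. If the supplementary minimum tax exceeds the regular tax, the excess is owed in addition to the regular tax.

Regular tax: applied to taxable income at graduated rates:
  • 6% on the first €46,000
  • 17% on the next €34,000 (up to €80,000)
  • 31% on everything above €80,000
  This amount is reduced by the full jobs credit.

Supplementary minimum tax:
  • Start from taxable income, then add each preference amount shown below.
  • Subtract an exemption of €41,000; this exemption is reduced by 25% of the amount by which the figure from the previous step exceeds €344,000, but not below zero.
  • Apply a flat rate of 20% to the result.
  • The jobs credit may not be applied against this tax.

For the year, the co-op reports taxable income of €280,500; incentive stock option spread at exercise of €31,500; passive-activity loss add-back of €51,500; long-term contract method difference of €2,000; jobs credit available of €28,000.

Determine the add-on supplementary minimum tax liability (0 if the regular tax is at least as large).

Regular tax:
  €46,000 × 6% = €2,760
  €34,000 × 17% = €5,780
  €200,500 × 31% = €62,155
  → €70,695
  Less jobs credit €28,000 → €42,695

Supplementary minimum tax:
  Adjusted income: €280,500 + €31,500 + €51,500 + €2,000 = €365,500
  Exemption: €41,000 − 25% × (€365,500 − €344,000) = €41,000 − €5,375 = €35,625
  Base: €365,500 − €35,625 = €329,875
  €329,875 × 20% = €65,975

Excess of supplementary minimum tax over regular tax: €65,975 − €42,695 = €23,280.

€23,280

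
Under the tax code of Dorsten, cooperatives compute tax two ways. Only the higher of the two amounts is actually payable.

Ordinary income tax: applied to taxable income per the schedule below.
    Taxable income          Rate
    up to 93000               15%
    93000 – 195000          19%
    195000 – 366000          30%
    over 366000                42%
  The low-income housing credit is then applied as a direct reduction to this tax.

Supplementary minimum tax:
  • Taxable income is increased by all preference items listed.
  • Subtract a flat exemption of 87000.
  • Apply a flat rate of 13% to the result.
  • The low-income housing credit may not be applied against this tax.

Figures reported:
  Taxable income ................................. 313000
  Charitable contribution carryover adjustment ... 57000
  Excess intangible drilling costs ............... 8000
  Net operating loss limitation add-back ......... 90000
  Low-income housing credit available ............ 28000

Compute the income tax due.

Ordinary income tax:
  93000 × 15% = 13950
  102000 × 19% = 19380
  118000 × 30% = 35400
  → 68730
  Less low-income housing credit 28000 → 40730

Supplementary minimum tax:
  Adjusted income: 313000 + 57000 + 8000 + 90000 = 468000
  Less exemption 87000 → base 381000
  381000 × 13% = 49530

49530 > 40730, so the supplementary minimum tax is the binding amount.

49530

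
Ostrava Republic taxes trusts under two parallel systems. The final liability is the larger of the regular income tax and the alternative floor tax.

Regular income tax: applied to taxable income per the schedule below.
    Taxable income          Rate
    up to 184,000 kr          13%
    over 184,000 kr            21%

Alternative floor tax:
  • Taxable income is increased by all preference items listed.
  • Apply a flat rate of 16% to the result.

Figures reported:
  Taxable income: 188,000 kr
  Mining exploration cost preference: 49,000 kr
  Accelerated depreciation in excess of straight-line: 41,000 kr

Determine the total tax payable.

Regular income tax:
  184,000 kr × 13% = 23,920 kr
  4,000 kr × 21% = 840 kr
  → 24,760 kr

Alternative floor tax:
  Adjusted income: 188,000 kr + 49,000 kr + 41,000 kr = 278,000 kr
  278,000 kr × 16% = 44,480 kr

44,480 kr > 24,760 kr, so the alternative floor tax is the binding amount.

44,480 kr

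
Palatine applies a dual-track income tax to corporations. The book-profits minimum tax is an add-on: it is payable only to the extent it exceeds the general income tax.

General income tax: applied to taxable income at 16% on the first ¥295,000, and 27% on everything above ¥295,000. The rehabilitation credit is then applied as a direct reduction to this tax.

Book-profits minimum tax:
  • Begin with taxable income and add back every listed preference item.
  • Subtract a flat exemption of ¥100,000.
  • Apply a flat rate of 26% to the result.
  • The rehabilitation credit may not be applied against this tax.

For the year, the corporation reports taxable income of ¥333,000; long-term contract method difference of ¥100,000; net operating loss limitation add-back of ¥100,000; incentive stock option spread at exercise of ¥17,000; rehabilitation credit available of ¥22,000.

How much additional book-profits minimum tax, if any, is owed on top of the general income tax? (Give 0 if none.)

General income tax:
  ¥295,000 × 16% = ¥47,200
  ¥38,000 × 27% = ¥10,260
  → ¥57,460
  Less rehabilitation credit ¥22,000 → ¥35,460

Book-profits minimum tax:
  Adjusted income: ¥333,000 + ¥100,000 + ¥100,000 + ¥17,000 = ¥550,000
  Less exemption ¥100,000 → base ¥450,000
  ¥450,000 × 26% = ¥117,000

Excess of book-profits minimum tax over general income tax: ¥117,000 − ¥35,460 = ¥81,540.

¥81,540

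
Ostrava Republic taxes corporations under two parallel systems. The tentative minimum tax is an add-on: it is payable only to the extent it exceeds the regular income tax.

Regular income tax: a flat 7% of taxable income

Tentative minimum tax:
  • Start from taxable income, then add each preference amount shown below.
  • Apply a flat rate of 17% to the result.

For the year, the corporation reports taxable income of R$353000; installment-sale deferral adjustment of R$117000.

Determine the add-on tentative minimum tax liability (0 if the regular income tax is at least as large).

R$55190

Tentative minimum tax:
  Adjusted income: R$353000 + R$117000 = R$470000
  R$470000 × 17% = R$79900

Regular income tax:
  R$353000 × 7% = R$24710

Excess of tentative minimum tax over regular income tax: R$79900 − R$24710 = R$55190.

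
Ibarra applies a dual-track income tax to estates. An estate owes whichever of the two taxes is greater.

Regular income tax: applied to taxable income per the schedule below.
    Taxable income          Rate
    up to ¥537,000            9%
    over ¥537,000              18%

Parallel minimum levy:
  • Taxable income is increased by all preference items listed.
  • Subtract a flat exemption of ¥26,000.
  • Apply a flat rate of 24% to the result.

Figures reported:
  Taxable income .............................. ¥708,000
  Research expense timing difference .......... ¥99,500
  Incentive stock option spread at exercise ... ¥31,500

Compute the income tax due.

Parallel minimum levy:
  Adjusted income: ¥708,000 + ¥99,500 + ¥31,500 = ¥839,000
  Less exemption ¥26,000 → base ¥813,000
  ¥813,000 × 24% = ¥195,120

Regular income tax:
  ¥537,000 × 9% = ¥48,330
  ¥171,000 × 18% = ¥30,780
  → ¥79,110

¥195,120 > ¥79,110, so the parallel minimum levy is the binding amount.

¥195,120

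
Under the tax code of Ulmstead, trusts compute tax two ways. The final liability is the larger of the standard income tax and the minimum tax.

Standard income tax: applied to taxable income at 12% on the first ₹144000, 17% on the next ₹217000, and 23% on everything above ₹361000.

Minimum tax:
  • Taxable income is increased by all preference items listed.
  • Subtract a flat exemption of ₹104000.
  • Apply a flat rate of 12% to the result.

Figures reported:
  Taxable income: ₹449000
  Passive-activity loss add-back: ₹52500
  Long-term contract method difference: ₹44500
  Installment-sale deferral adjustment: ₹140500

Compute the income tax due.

₹74410

Standard income tax:
  ₹144000 × 12% = ₹17280
  ₹217000 × 17% = ₹36890
  ₹88000 × 23% = ₹20240
  → ₹74410

Minimum tax:
  Adjusted income: ₹449000 + ₹52500 + ₹44500 + ₹140500 = ₹686500
  Less exemption ₹104000 → base ₹582500
  ₹582500 × 12% = ₹69900

₹74410 > ₹69900, so the standard income tax governs.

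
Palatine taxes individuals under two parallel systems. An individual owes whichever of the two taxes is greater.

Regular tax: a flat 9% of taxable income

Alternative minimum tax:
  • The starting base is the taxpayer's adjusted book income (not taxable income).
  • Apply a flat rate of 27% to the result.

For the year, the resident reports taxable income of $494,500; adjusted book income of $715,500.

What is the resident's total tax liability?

$193,185

Alternative minimum tax:
  Base (adjusted book income): $715,500
  $715,500 × 27% = $193,185

Regular tax:
  $494,500 × 9% = $44,505

$193,185 > $44,505, so the alternative minimum tax is the binding amount.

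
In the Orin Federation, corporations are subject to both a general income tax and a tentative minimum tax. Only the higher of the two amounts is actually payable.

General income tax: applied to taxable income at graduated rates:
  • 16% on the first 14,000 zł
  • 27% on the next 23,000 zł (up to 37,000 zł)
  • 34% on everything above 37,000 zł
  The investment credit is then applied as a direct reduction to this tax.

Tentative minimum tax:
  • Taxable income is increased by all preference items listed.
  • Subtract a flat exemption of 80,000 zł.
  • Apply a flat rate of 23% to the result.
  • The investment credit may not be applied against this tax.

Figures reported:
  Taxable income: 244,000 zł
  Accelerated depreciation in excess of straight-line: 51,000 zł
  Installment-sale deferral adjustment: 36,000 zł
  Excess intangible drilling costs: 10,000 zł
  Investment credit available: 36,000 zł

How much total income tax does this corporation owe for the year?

60,030 zł

Tentative minimum tax:
  Adjusted income: 244,000 zł + 51,000 zł + 36,000 zł + 10,000 zł = 341,000 zł
  Less exemption 80,000 zł → base 261,000 zł
  261,000 zł × 23% = 60,030 zł

General income tax:
  14,000 zł × 16% = 2,240 zł
  23,000 zł × 27% = 6,210 zł
  207,000 zł × 34% = 70,380 zł
  → 78,830 zł
  Less investment credit 36,000 zł → 42,830 zł

60,030 zł > 42,830 zł, so the tentative minimum tax is the binding amount.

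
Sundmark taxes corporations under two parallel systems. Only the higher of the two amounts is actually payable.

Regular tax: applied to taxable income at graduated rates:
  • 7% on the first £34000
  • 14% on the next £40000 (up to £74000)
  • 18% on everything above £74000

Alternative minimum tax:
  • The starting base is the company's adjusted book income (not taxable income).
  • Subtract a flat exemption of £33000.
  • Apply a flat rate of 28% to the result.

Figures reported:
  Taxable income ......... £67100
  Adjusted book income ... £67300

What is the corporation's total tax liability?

Regular tax:
  £34000 × 7% = £2380
  £33100 × 14% = £4634
  → £7014

Alternative minimum tax:
  Base (adjusted book income): £67300
  Less exemption £33000 → base £34300
  £34300 × 28% = £9604

£9604 > £7014, so the alternative minimum tax is the binding amount.

£9604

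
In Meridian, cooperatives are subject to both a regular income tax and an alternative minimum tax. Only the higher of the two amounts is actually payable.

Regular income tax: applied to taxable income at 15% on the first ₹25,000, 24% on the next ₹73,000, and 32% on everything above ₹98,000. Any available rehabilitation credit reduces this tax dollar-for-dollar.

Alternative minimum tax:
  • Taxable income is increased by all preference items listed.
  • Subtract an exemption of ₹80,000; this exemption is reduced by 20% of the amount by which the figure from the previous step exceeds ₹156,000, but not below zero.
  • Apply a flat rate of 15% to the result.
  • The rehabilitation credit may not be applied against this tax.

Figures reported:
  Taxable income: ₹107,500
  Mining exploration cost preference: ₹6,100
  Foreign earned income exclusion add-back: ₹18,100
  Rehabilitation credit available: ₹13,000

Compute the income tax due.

Regular income tax:
  ₹25,000 × 15% = ₹3,750
  ₹73,000 × 24% = ₹17,520
  ₹9,500 × 32% = ₹3,040
  → ₹24,310
  Less rehabilitation credit ₹13,000 → ₹11,310

Alternative minimum tax:
  Adjusted income: ₹107,500 + ₹6,100 + ₹18,100 = ₹131,700
  Exemption: ₹131,700 ≤ ₹156,000, so full ₹80,000 applies
  Base: ₹131,700 − ₹80,000 = ₹51,700
  ₹51,700 × 15% = ₹7,755

₹11,310 > ₹7,755, so the regular income tax governs.

₹11,310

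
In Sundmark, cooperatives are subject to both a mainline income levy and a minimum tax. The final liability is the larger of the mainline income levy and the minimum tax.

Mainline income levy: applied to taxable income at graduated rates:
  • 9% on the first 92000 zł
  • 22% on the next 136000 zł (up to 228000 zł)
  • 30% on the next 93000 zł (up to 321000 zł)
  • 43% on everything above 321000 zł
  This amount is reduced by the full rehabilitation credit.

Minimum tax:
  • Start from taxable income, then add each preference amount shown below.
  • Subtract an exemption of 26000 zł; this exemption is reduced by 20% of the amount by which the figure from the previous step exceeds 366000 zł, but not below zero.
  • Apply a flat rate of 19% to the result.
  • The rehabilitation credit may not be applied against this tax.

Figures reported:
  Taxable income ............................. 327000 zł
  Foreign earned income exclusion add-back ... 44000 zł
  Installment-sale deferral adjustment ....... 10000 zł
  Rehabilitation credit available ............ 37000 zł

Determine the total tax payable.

68020 zł

Minimum tax:
  Adjusted income: 327000 zł + 44000 zł + 10000 zł = 381000 zł
  Exemption: 26000 zł − 20% × (381000 zł − 366000 zł) = 26000 zł − 3000 zł = 23000 zł
  Base: 381000 zł − 23000 zł = 358000 zł
  358000 zł × 19% = 68020 zł

Mainline income levy:
  92000 zł × 9% = 8280 zł
  136000 zł × 22% = 29920 zł
  93000 zł × 30% = 27900 zł
  6000 zł × 43% = 2580 zł
  → 68680 zł
  Less rehabilitation credit 37000 zł → 31680 zł

68020 zł > 31680 zł, so the minimum tax is the binding amount.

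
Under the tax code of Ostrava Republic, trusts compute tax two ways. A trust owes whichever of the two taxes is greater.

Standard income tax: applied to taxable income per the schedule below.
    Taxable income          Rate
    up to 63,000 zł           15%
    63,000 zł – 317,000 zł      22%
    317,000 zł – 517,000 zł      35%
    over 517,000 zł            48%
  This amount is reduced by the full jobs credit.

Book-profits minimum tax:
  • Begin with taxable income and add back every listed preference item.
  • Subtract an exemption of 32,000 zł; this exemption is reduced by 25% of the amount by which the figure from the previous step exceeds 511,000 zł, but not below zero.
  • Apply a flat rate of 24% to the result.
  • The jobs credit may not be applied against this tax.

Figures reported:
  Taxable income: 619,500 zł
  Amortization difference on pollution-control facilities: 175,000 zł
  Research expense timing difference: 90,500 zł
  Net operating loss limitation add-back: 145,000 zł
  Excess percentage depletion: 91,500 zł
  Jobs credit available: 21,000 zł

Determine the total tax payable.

269,160 zł

Standard income tax:
  63,000 zł × 15% = 9,450 zł
  254,000 zł × 22% = 55,880 zł
  200,000 zł × 35% = 70,000 zł
  102,500 zł × 48% = 49,200 zł
  → 184,530 zł
  Less jobs credit 21,000 zł → 163,530 zł

Book-profits minimum tax:
  Adjusted income: 619,500 zł + 175,000 zł + 90,500 zł + 145,000 zł + 91,500 zł = 1,121,500 zł
  Exemption: 25% × (1,121,500 zł − 511,000 zł) = 152,625 zł ≥ 32,000 zł, so the exemption is fully phased out
  Base: 1,121,500 zł − 0 zł = 1,121,500 zł
  1,121,500 zł × 24% = 269,160 zł

269,160 zł > 163,530 zł, so the book-profits minimum tax is the binding amount.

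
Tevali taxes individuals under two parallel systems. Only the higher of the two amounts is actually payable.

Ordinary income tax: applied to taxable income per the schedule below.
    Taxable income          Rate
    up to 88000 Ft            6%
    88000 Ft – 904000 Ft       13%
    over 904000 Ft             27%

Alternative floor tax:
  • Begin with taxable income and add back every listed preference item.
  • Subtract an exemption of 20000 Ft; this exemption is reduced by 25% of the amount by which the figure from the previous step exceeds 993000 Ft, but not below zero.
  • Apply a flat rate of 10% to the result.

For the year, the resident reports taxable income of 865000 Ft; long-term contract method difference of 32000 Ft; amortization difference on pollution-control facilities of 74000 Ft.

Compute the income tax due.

106290 Ft

Alternative floor tax:
  Adjusted income: 865000 Ft + 32000 Ft + 74000 Ft = 971000 Ft
  Exemption: 971000 Ft ≤ 993000 Ft, so full 20000 Ft applies
  Base: 971000 Ft − 20000 Ft = 951000 Ft
  951000 Ft × 10% = 95100 Ft

Ordinary income tax:
  88000 Ft × 6% = 5280 Ft
  777000 Ft × 13% = 101010 Ft
  → 106290 Ft

106290 Ft > 95100 Ft, so the ordinary income tax governs.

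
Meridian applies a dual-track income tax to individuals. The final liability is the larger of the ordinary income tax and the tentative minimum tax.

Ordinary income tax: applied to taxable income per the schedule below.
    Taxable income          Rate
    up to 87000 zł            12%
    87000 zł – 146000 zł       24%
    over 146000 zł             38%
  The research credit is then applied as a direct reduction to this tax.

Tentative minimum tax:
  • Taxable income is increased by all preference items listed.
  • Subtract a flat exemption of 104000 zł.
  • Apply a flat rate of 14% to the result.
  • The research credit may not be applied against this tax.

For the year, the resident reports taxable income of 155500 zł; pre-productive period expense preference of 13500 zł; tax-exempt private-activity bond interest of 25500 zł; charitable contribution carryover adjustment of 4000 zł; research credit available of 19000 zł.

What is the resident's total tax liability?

Tentative minimum tax:
  Adjusted income: 155500 zł + 13500 zł + 25500 zł + 4000 zł = 198500 zł
  Less exemption 104000 zł → base 94500 zł
  94500 zł × 14% = 13230 zł

Ordinary income tax:
  87000 zł × 12% = 10440 zł
  59000 zł × 24% = 14160 zł
  9500 zł × 38% = 3610 zł
  → 28210 zł
  Less research credit 19000 zł → 9210 zł

13230 zł > 9210 zł, so the tentative minimum tax is the binding amount.

13230 zł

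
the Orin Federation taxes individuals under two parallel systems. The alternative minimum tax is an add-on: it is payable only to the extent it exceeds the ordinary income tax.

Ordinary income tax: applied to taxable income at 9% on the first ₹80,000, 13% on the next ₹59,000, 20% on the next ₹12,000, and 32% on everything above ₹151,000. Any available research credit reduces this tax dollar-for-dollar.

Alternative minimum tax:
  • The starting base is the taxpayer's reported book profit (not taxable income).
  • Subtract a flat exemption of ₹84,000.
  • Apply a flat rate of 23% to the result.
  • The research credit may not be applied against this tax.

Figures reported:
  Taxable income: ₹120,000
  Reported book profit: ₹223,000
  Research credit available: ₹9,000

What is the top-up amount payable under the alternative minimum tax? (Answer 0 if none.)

Alternative minimum tax:
  Base (reported book profit): ₹223,000
  Less exemption ₹84,000 → base ₹139,000
  ₹139,000 × 23% = ₹31,970

Ordinary income tax:
  ₹80,000 × 9% = ₹7,200
  ₹40,000 × 13% = ₹5,200
  → ₹12,400
  Less research credit ₹9,000 → ₹3,400

Excess of alternative minimum tax over ordinary income tax: ₹31,970 − ₹3,400 = ₹28,570.

₹28,570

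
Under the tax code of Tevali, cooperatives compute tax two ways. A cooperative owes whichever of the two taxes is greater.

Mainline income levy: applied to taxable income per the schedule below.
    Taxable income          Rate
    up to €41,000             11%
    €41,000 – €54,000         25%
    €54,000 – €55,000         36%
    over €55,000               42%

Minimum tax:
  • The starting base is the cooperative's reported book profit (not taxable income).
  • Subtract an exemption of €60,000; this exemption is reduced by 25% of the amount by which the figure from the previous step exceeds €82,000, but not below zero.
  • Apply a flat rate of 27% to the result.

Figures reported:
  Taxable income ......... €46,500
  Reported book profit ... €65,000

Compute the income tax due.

Minimum tax:
  Base (reported book profit): €65,000
  Exemption: €65,000 ≤ €82,000, so full €60,000 applies
  Base: €65,000 − €60,000 = €5,000
  €5,000 × 27% = €1,350

Mainline income levy:
  €41,000 × 11% = €4,510
  €5,500 × 25% = €1,375
  → €5,885

€5,885 > €1,350, so the mainline income levy governs.

€5,885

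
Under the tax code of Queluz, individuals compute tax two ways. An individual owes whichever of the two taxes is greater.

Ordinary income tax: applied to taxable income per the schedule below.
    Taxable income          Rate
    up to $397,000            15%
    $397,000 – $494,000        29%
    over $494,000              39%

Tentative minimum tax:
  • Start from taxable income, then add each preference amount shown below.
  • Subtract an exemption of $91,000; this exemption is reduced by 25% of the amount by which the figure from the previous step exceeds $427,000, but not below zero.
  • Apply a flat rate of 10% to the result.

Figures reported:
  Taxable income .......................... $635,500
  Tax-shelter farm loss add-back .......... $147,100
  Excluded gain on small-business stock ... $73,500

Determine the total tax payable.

$142,865

Ordinary income tax:
  $397,000 × 15% = $59,550
  $97,000 × 29% = $28,130
  $141,500 × 39% = $55,185
  → $142,865

Tentative minimum tax:
  Adjusted income: $635,500 + $147,100 + $73,500 = $856,100
  Exemption: 25% × ($856,100 − $427,000) = $107,275 ≥ $91,000, so the exemption is fully phased out
  Base: $856,100 − $0 = $856,100
  $856,100 × 10% = $85,610

$142,865 > $85,610, so the ordinary income tax governs.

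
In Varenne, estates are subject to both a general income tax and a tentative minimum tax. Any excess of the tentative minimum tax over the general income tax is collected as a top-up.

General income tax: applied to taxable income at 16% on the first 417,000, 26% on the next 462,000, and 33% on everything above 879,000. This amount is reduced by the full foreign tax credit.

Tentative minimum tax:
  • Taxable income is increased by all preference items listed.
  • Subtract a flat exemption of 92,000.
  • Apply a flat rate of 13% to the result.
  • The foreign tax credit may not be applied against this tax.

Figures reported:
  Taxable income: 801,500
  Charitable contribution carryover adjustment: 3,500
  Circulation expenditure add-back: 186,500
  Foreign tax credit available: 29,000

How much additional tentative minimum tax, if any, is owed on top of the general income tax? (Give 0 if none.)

0

General income tax:
  417,000 × 16% = 66,720
  384,500 × 26% = 99,970
  → 166,690
  Less foreign tax credit 29,000 → 137,690

Tentative minimum tax:
  Adjusted income: 801,500 + 3,500 + 186,500 = 991,500
  Less exemption 92,000 → base 899,500
  899,500 × 13% = 116,935

116,935 ≤ 137,690, so no add-on is due.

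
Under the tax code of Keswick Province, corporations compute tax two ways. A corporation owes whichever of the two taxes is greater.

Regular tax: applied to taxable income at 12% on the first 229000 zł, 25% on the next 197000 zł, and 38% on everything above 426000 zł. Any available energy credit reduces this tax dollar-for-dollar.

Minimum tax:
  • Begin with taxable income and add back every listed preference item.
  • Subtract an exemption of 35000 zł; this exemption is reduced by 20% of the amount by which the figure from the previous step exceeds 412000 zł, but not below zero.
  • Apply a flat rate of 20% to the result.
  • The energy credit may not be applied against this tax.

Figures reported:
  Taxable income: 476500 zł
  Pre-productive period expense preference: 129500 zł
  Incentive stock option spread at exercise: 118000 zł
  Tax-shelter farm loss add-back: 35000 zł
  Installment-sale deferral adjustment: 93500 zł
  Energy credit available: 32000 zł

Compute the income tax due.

170500 zł

Minimum tax:
  Adjusted income: 476500 zł + 129500 zł + 118000 zł + 35000 zł + 93500 zł = 852500 zł
  Exemption: 20% × (852500 zł − 412000 zł) = 88100 zł ≥ 35000 zł, so the exemption is fully phased out
  Base: 852500 zł − 0 zł = 852500 zł
  852500 zł × 20% = 170500 zł

Regular tax:
  229000 zł × 12% = 27480 zł
  197000 zł × 25% = 49250 zł
  50500 zł × 38% = 19190 zł
  → 95920 zł
  Less energy credit 32000 zł → 63920 zł

170500 zł > 63920 zł, so the minimum tax is the binding amount.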